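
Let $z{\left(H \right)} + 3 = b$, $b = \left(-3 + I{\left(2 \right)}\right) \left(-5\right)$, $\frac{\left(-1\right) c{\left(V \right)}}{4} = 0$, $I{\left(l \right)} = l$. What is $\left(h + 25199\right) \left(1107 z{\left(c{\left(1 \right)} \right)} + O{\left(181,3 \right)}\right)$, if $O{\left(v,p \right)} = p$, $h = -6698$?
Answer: $41016717$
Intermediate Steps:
$c{\left(V \right)} = 0$ ($c{\left(V \right)} = \left(-4\right) 0 = 0$)
$b = 5$ ($b = \left(-3 + 2\right) \left(-5\right) = \left(-1\right) \left(-5\right) = 5$)
$z{\left(H \right)} = 2$ ($z{\left(H \right)} = -3 + 5 = 2$)
$\left(h + 25199\right) \left(1107 z{\left(c{\left(1 \right)} \right)} + O{\left(181,3 \right)}\right) = \left(-6698 + 25199\right) \left(1107 \cdot 2 + 3\right) = 18501 \left(2214 + 3\right) = 18501 \cdot 2217 = 41016717$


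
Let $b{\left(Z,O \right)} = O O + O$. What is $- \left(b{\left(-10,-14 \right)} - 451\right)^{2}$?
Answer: $-72361$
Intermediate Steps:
$b{\left(Z,O \right)} = O + O^{2}$ ($b{\left(Z,O \right)} = O^{2} + O = O + O^{2}$)
$- \left(b{\left(-10,-14 \right)} - 451\right)^{2} = - \left(- 14 \left(1 - 14\right) - 451\right)^{2} = - \left(\left(-14\right) \left(-13\right) - 451\right)^{2} = - \left(182 - 451\right)^{2} = - \left(-269\right)^{2} = \left(-1\right) 72361 = -72361$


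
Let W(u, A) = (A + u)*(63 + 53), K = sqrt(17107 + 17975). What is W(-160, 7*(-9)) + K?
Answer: -25868 + 3*sqrt(3898) ≈ -25681.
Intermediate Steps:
K = 3*sqrt(3898) (K = sqrt(35082) = 3*sqrt(3898) ≈ 187.30)
W(u, A) = 116*A + 116*u (W(u, A) = (A + u)*116 = 116*A + 116*u)
W(-160, 7*(-9)) + K = (116*(7*(-9)) + 116*(-160)) + 3*sqrt(3898) = (116*(-63) - 18560) + 3*sqrt(3898) = (-7308 - 18560) + 3*sqrt(3898) = -25868 + 3*sqrt(3898)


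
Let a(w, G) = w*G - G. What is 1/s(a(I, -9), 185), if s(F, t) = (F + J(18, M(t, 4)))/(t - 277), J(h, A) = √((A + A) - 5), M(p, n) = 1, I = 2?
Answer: 69/7 + 23*I*√3/21 ≈ 9.8571 + 1.897*I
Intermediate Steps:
J(h, A) = √(-5 + 2*A) (J(h, A) = √(2*A - 5) = √(-5 + 2*A))
a(w, G) = -G + G*w (a(w, G) = G*w - G = -G + G*w)
s(F, t) = (F + I*√3)/(-277 + t) (s(F, t) = (F + √(-5 + 2*1))/(t - 277) = (F + √(-5 + 2))/(-277 + t) = (F + √(-3))/(-277 + t) = (F + I*√3)/(-277 + t))
1/s(a(I, -9), 185) = 1/((-9*(-1 + 2) + I*√3)/(-277 + 185)) = 1/((-9*1 + I*√3)/(-92)) = 1/(-(-9 + I*√3)/92) = 1/(9/92 - I*√3/92)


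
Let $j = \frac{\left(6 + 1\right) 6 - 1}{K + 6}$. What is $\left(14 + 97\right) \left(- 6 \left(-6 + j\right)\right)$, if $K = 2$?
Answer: $\frac{2331}{4} \approx 582.75$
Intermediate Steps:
$j = \frac{41}{8}$ ($j = \frac{\left(6 + 1\right) 6 - 1}{2 + 6} = \frac{7 \cdot 6 - 1}{8} = \left(42 - 1\right) \frac{1}{8} = 41 \cdot \frac{1}{8} = \frac{41}{8} \approx 5.125$)
$\left(14 + 97\right) \left(- 6 \left(-6 + j\right)\right) = \left(14 + 97\right) \left(- 6 \left(-6 + \frac{41}{8}\right)\right) = 111 \left(\left(-6\right) \left(- \frac{7}{8}\right)\right) = 111 \cdot \frac{21}{4} = \frac{2331}{4}$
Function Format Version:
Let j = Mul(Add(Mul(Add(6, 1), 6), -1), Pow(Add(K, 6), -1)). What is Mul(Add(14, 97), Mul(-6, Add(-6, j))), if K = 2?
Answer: Rational(2331, 4) ≈ 582.75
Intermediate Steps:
j = Rational(41, 8) (j = Mul(Add(Mul(Add(6, 1), 6), -1), Pow(Add(2, 6), -1)) = Mul(Add(Mul(7, 6), -1), Pow(8, -1)) = Mul(Add(42, -1), Rational(1, 8)) = Mul(41, Rational(1, 8)) = Rational(41, 8) ≈ 5.1250)
Mul(Add(14, 97), Mul(-6, Add(-6, j))) = Mul(Add(14, 97), Mul(-6, Add(-6, Rational(41, 8)))) = Mul(111, Mul(-6, Rational(-7, 8))) = Mul(111, Rational(21, 4)) = Rational(2331, 4)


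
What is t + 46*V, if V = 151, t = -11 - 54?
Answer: 6881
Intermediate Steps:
t = -65
t + 46*V = -65 + 46*151 = -65 + 6946 = 6881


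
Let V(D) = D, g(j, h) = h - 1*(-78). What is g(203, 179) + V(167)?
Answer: 424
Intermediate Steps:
g(j, h) = 78 + h (g(j, h) = h + 78 = 78 + h)
g(203, 179) + V(167) = (78 + 179) + 167 = 257 + 167 = 424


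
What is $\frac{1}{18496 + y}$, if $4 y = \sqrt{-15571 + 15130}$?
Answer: $\frac{295936}{5473632697} - \frac{84 i}{5473632697} \approx 5.4066 \cdot 10^{-5} - 1.5346 \cdot 10^{-8} i$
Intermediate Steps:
$y = \frac{21 i}{4}$ ($y = \frac{\sqrt{-15571 + 15130}}{4} = \frac{\sqrt{-441}}{4} = \frac{21 i}{4} \approx 5.25 i$)
$\frac{1}{18496 + y} = \frac{1}{18496 + \frac{21 i}{4}} = \frac{16 \left(18496 - \frac{21 i}{4}\right)}{5473632697}$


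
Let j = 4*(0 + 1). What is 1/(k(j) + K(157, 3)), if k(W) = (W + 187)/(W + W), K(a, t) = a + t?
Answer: 8/1471 ≈ 0.0054385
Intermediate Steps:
j = 4 (j = 4*1 = 4)
k(W) = (187 + W)/(2*W) (k(W) = (187 + W)/((2*W)) = (187 + W)*(1/(2*W)) = (187 + W)/(2*W))
1/(k(j) + K(157, 3)) = 1/((1/2)*(187 + 4)/4 + (157 + 3)) = 1/((1/2)*(1/4)*191 + 160) = 1/(191/8 + 160) = 1/(1471/8) = 8/1471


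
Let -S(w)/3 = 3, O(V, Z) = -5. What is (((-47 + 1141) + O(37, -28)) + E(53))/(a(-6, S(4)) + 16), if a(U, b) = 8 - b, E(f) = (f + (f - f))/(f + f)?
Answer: 2179/66 ≈ 33.015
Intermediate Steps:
S(w) = -9 (S(w) = -3*3 = -9)
E(f) = 1/2 (E(f) = (f + 0)/((2*f)) = f*(1/(2*f)) = 1/2)
(((-47 + 1141) + O(37, -28)) + E(53))/(a(-6, S(4)) + 16) = (((-47 + 1141) - 5) + 1/2)/((8 - 1*(-9)) + 16) = ((1094 - 5) + 1/2)/((8 + 9) + 16) = (1089 + 1/2)/(17 + 16) = (2179/2)/33 = (2179/2)*(1/33) = 2179/66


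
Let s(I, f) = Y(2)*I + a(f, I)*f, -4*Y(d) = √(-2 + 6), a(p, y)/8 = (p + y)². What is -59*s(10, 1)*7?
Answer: -397719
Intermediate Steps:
a(p, y) = 8*(p + y)²
Y(d) = -½ (Y(d) = -√(-2 + 6)/4 = -√4/4 = -¼*2 = -½)
s(I, f) = -I/2 + 8*f*(I + f)² (s(I, f) = -I/2 + (8*(f + I)²)*f = -I/2 + (8*(I + f)²)*f = -I/2 + 8*f*(I + f)²)
-59*s(10, 1)*7 = -59*(-½*10 + 8*1*(10 + 1)²)*7 = -59*(-5 + 8*1*11²)*7 = -59*(-5 + 8*1*121)*7 = -59*(-5 + 968)*7 = -59*963*7 = -56817*7 = -397719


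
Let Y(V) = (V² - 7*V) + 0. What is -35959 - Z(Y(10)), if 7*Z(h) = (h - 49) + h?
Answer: -251724/7 ≈ -35961.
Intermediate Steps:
Y(V) = V² - 7*V
Z(h) = -7 + 2*h/7 (Z(h) = ((h - 49) + h)/7 = ((-49 + h) + h)/7 = (-49 + 2*h)/7 = -7 + 2*h/7)
-35959 - Z(Y(10)) = -35959 - (-7 + 2*(10*(-7 + 10))/7) = -35959 - (-7 + 2*(10*3)/7) = -35959 - (-7 + (2/7)*30) = -35959 - (-7 + 60/7) = -35959 - 1*11/7 = -35959 - 11/7 = -251724/7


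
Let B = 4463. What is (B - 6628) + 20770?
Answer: 18605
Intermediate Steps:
(B - 6628) + 20770 = (4463 - 6628) + 20770 = -2165 + 20770 = 18605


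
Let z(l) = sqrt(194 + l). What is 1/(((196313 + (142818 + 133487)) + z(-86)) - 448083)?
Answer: 24535/601966117 - 6*sqrt(3)/601966117 ≈ 4.0741e-5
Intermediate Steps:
1/(((196313 + (142818 + 133487)) + z(-86)) - 448083) = 1/(((196313 + (142818 + 133487)) + sqrt(194 - 86)) - 448083) = 1/(((196313 + 276305) + sqrt(108)) - 448083) = 1/((472618 + 6*sqrt(3)) - 448083) = 1/(24535 + 6*sqrt(3))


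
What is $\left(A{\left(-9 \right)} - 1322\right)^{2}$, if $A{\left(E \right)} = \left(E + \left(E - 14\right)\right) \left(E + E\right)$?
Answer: $556516$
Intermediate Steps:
$A{\left(E \right)} = 2 E \left(-14 + 2 E\right)$ ($A{\left(E \right)} = \left(E + \left(-14 + E\right)\right) 2 E = \left(-14 + 2 E\right) 2 E = 2 E \left(-14 + 2 E\right)$)
$\left(A{\left(-9 \right)} - 1322\right)^{2} = \left(4 \left(-9\right) \left(-7 - 9\right) - 1322\right)^{2} = \left(4 \left(-9\right) \left(-16\right) - 1322\right)^{2} = \left(576 - 1322\right)^{2} = \left(-746\right)^{2} = 556516$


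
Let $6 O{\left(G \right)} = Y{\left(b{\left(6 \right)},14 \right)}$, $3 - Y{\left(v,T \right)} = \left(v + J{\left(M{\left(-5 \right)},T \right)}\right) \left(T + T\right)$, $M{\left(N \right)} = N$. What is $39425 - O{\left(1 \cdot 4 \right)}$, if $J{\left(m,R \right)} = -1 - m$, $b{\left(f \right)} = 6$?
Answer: $\frac{236827}{6} \approx 39471.0$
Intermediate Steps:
$Y{\left(v,T \right)} = 3 - 2 T \left(4 + v\right)$ ($Y{\left(v,T \right)} = 3 - \left(v - -4\right) \left(T + T\right) = 3 - \left(v + \left(-1 + 5\right)\right) 2 T = 3 - \left(v + 4\right) 2 T = 3 - \left(4 + v\right) 2 T = 3 - 2 T \left(4 + v\right)$)
$O{\left(G \right)} = - \frac{277}{6}$ ($O{\left(G \right)} = \frac{3 - 112 - 28 \cdot 6}{6} = \frac{3 - 112 - 168}{6} = \frac{1}{6} \left(-277\right) = - \frac{277}{6}$)
$39425 - O{\left(1 \cdot 4 \right)} = 39425 - - \frac{277}{6} = 39425 + \frac{277}{6} = \frac{236827}{6}$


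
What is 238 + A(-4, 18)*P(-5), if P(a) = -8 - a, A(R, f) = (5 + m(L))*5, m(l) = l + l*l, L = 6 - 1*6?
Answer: 163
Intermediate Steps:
L = 0 (L = 6 - 6 = 0)
m(l) = l + l²
A(R, f) = 25 (A(R, f) = (5 + 0*(1 + 0))*5 = (5 + 0*1)*5 = (5 + 0)*5 = 5*5 = 25)
238 + A(-4, 18)*P(-5) = 238 + 25*(-8 - 1*(-5)) = 238 + 25*(-8 + 5) = 238 + 25*(-3) = 238 - 75 = 163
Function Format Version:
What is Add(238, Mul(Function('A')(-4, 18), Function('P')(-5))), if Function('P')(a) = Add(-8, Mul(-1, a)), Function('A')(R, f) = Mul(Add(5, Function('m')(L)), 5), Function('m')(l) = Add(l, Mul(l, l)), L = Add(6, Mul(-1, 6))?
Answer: 163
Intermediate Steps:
L = 0 (L = Add(6, -6) = 0)
Function('m')(l) = Add(l, Pow(l, 2))
Function('A')(R, f) = 25 (Function('A')(R, f) = Mul(Add(5, Mul(0, Add(1, 0))), 5) = Mul(Add(5, Mul(0, 1)), 5) = Mul(Add(5, 0), 5) = Mul(5, 5) = 25)
Add(238, Mul(Function('A')(-4, 18), Function('P')(-5))) = Add(238, Mul(25, Add(-8, Mul(-1, -5)))) = Add(238, Mul(25, Add(-8, 5))) = Add(238, Mul(25, -3)) = Add(238, -75) = 163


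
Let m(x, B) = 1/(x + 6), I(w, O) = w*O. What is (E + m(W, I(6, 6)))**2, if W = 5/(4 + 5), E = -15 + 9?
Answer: 119025/3481 ≈ 34.193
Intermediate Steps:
E = -6
I(w, O) = O*w
W = 5/9 ≈ 0.55556
m(x, B) = 1/(6 + x)
(E + m(W, I(6, 6)))**2 = (-6 + 1/(6 + 5/9))**2 = (-6 + 1/(59/9))**2 = (-6 + 9/59)**2 = (-345/59)**2 = 119025/3481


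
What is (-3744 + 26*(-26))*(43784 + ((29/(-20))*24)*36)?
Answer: -187987904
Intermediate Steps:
(-3744 + 26*(-26))*(43784 + ((29/(-20))*24)*36) = (-3744 - 676)*(43784 + ((29*(-1/20))*24)*36) = -4420*(43784 - 29/20*24*36) = -4420*(43784 - 174/5*36) = -4420*(43784 - 6264/5) = -4420*212656/5 = -187987904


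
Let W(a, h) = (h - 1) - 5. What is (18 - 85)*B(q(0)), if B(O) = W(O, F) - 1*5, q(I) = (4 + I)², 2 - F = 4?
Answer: 871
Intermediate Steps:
F = -2 (F = 2 - 1*4 = 2 - 4 = -2)
W(a, h) = -6 + h (W(a, h) = (-1 + h) - 5 = -6 + h)
B(O) = -13 (B(O) = (-6 - 2) - 1*5 = -8 - 5 = -13)
(18 - 85)*B(q(0)) = (18 - 85)*(-13) = -67*(-13) = 871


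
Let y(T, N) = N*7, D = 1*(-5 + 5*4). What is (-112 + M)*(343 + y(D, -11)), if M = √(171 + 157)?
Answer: -29792 + 532*√82 ≈ -24975.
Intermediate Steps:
D = 15 (D = 1*(-5 + 20) = 1*15 = 15)
y(T, N) = 7*N
M = 2*√82 (M = √328 = 2*√82 ≈ 18.111)
(-112 + M)*(343 + y(D, -11)) = (-112 + 2*√82)*(343 + 7*(-11)) = (-112 + 2*√82)*(343 - 77) = (-112 + 2*√82)*266 = -29792 + 532*√82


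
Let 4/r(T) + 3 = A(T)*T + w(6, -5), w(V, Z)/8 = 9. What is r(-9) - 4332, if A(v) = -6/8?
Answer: -1312580/303 ≈ -4331.9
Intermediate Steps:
A(v) = -3/4 (A(v) = -6*1/8 = -3/4)
w(V, Z) = 72 (w(V, Z) = 8*9 = 72)
r(T) = 4/(69 - 3*T/4) (r(T) = 4/(-3 + (-3*T/4 + 72)) = 4/(-3 + (72 - 3*T/4)) = 4/(69 - 3*T/4))
r(-9) - 4332 = 16/(3*(92 - 1*(-9))) - 4332 = 16/(3*(92 + 9)) - 4332 = (16/3)/101 - 4332 = (16/3)*(1/101) - 4332 = 16/303 - 4332 = -1312580/303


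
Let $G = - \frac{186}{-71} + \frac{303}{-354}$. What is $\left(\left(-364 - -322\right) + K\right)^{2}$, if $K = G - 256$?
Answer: $\frac{6159663805689}{70190884} \approx 87756.0$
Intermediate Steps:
$G = \frac{14777}{8378}$ ($G = \left(-186\right) \left(- \frac{1}{71}\right) + 303 \left(- \frac{1}{354}\right) = \frac{186}{71} - \frac{101}{118} = \frac{14777}{8378} \approx 1.7638$)
$K = - \frac{2129991}{8378}$ ($K = \frac{14777}{8378} - 256 = - \frac{2129991}{8378} \approx -254.24$)
$\left(\left(-364 - -322\right) + K\right)^{2} = \left(\left(-364 - -322\right) - \frac{2129991}{8378}\right)^{2} = \left(\left(-364 + 322\right) - \frac{2129991}{8378}\right)^{2} = \left(-42 - \frac{2129991}{8378}\right)^{2} = \left(- \frac{2481867}{8378}\right)^{2} = \frac{6159663805689}{70190884}$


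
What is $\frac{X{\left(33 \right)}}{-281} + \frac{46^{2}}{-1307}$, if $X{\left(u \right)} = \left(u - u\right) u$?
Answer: $- \frac{2116}{1307} \approx -1.619$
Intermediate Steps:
$X{\left(u \right)} = 0$ ($X{\left(u \right)} = 0 u = 0$)
$\frac{X{\left(33 \right)}}{-281} + \frac{46^{2}}{-1307} = \frac{0}{-281} + \frac{46^{2}}{-1307} = 0 \left(- \frac{1}{281}\right) + 2116 \left(- \frac{1}{1307}\right) = 0 - \frac{2116}{1307} = - \frac{2116}{1307}$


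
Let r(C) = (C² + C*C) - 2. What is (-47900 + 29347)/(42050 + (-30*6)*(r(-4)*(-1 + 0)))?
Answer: -18553/47450 ≈ -0.39100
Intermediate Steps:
r(C) = -2 + 2*C² (r(C) = (C² + C²) - 2 = 2*C² - 2 = -2 + 2*C²)
(-47900 + 29347)/(42050 + (-30*6)*(r(-4)*(-1 + 0))) = (-47900 + 29347)/(42050 + (-30*6)*((-2 + 2*(-4)²)*(-1 + 0))) = -18553/(42050 - 180*(-2 + 2*16)*(-1)) = -18553/(42050 - 180*(-2 + 32)*(-1)) = -18553/(42050 - 5400*(-1)) = -18553/(42050 - 180*(-30)) = -18553/(42050 + 5400) = -18553/47450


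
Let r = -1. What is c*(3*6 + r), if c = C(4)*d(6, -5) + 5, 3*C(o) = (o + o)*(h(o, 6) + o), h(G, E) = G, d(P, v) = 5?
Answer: 5695/3 ≈ 1898.3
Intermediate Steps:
C(o) = 4*o²/3 (C(o) = ((o + o)*(o + o))/3 = ((2*o)*(2*o))/3 = (4*o²)/3 = 4*o²/3)
c = 335/3 (c = ((4/3)*4²)*5 + 5 = ((4/3)*16)*5 + 5 = (64/3)*5 + 5 = 320/3 + 5 = 335/3 ≈ 111.67)
c*(3*6 + r) = 335*(3*6 - 1)/3 = 335*(18 - 1)/3 = (335/3)*17 = 5695/3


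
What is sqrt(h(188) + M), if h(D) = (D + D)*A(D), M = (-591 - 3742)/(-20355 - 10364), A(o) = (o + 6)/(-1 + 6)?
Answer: 3*sqrt(38241543827955)/153595 ≈ 120.78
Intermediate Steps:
A(o) = 6/5 + o/5 (A(o) = (6 + o)/5 = (6 + o)*(1/5) = 6/5 + o/5)
M = 4333/30719 (M = -4333/(-30719) = -4333*(-1/30719) = 4333/30719 ≈ 0.14105)
h(D) = 2*D*(6/5 + D/5) (h(D) = (D + D)*(6/5 + D/5) = (2*D)*(6/5 + D/5) = 2*D*(6/5 + D/5))
sqrt(h(188) + M) = sqrt((2/5)*188*(6 + 188) + 4333/30719) = sqrt((2/5)*188*194 + 4333/30719) = sqrt(72944/5 + 4333/30719) = sqrt(2240788401/153595) = 3*sqrt(38241543827955)/153595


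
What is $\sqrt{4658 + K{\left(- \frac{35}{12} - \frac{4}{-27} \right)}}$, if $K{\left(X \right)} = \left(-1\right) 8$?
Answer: $5 \sqrt{186} \approx 68.191$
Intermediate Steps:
$K{\left(X \right)} = -8$
$\sqrt{4658 + K{\left(- \frac{35}{12} - \frac{4}{-27} \right)}} = \sqrt{4658 - 8} = \sqrt{4650} = 5 \sqrt{186}$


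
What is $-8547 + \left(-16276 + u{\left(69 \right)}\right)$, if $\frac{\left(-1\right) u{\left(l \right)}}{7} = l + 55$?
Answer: $-25691$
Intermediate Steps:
$u{\left(l \right)} = -385 - 7 l$ ($u{\left(l \right)} = - 7 \left(l + 55\right) = - 7 \left(55 + l\right) = -385 - 7 l$)
$-8547 + \left(-16276 + u{\left(69 \right)}\right) = -8547 - 17144 = -25691$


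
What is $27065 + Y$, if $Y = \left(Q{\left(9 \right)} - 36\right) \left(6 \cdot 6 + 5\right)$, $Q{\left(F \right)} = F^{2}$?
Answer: $28910$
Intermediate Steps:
$Y = 1845$ ($Y = \left(9^{2} - 36\right) \left(6 \cdot 6 + 5\right) = \left(81 - 36\right) \left(36 + 5\right) = 45 \cdot 41 = 1845$)
$27065 + Y = 27065 + 1845 = 28910$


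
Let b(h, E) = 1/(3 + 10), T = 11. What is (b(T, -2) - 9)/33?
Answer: -116/429 ≈ -0.27040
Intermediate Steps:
b(h, E) = 1/13
(b(T, -2) - 9)/33 = (1/13 - 9)/33 = -116/13*1/33 = -116/429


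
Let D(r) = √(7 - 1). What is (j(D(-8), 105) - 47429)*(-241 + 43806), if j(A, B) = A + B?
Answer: -2061670060 + 43565*√6 ≈ -2.0616e+9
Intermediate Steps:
D(r) = √6
(j(D(-8), 105) - 47429)*(-241 + 43806) = ((√6 + 105) - 47429)*(-241 + 43806) = ((105 + √6) - 47429)*43565 = (-47324 + √6)*43565 = -2061670060 + 43565*√6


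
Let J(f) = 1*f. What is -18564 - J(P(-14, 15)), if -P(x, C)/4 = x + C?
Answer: -18560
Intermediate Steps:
P(x, C) = -4*C - 4*x (P(x, C) = -4*(x + C) = -4*(C + x) = -4*C - 4*x)
J(f) = f
-18564 - J(P(-14, 15)) = -18564 - (-4*15 - 4*(-14)) = -18564 - (-60 + 56) = -18564 - 1*(-4) = -18564 + 4 = -18560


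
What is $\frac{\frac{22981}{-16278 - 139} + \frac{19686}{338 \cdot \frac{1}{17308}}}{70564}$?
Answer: $\frac{2796839642759}{195777912772} \approx 14.286$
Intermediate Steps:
$\frac{\frac{22981}{-16278 - 139} + \frac{19686}{338 \cdot \frac{1}{17308}}}{70564} = \left(\frac{22981}{-16417} + \frac{19686}{338 \cdot \frac{1}{17308}}\right) \frac{1}{70564} = \left(22981 \left(- \frac{1}{16417}\right) + \frac{19686}{\frac{169}{8654}}\right) \frac{1}{70564} = \left(- \frac{22981}{16417} + 19686 \cdot \frac{8654}{169}\right) \frac{1}{70564} = \left(- \frac{22981}{16417} + \frac{170362644}{169}\right) \frac{1}{70564} = \frac{2796839642759}{2774473} \cdot \frac{1}{70564} = \frac{2796839642759}{195777912772}$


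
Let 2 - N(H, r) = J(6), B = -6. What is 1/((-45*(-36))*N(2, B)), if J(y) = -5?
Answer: 1/11340 ≈ 8.8183e-5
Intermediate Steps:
N(H, r) = 7 (N(H, r) = 2 - 1*(-5) = 2 + 5 = 7)
1/((-45*(-36))*N(2, B)) = 1/(-45*(-36)*7) = 1/(1620*7) = 1/11340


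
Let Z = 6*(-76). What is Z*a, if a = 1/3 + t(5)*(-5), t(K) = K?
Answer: 11248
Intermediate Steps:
Z = -456
a = -74/3 (a = 1/3 + 5*(-5) = ⅓ - 25 = -74/3 ≈ -24.667)
Z*a = -456*(-74/3) = 11248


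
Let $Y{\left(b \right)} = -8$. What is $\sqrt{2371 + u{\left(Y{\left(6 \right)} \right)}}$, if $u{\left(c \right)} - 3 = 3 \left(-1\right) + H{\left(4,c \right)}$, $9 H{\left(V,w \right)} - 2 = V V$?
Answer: $\sqrt{2373} \approx 48.713$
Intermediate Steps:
$H{\left(V,w \right)} = \frac{2}{9} + \frac{V^{2}}{9}$ ($H{\left(V,w \right)} = \frac{2}{9} + \frac{V V}{9} = \frac{2}{9} + \frac{V^{2}}{9}$)
$u{\left(c \right)} = 2$ ($u{\left(c \right)} = 3 + \left(3 \left(-1\right) + \left(\frac{2}{9} + \frac{4^{2}}{9}\right)\right) = 3 + \left(-3 + \left(\frac{2}{9} + \frac{1}{9} \cdot 16\right)\right) = 3 + \left(-3 + \left(\frac{2}{9} + \frac{16}{9}\right)\right) = 3 + \left(-3 + 2\right) = 3 - 1 = 2$)
$\sqrt{2371 + u{\left(Y{\left(6 \right)} \right)}} = \sqrt{2371 + 2} = \sqrt{2373}$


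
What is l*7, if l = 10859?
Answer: 76013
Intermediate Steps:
l*7 = 10859*7 = 76013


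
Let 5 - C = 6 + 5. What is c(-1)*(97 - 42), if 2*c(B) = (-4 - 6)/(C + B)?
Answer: 275/7 ≈ 39.286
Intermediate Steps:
C = -6 (C = 5 - (6 + 5) = 5 - 1*11 = 5 - 11 = -6)
c(B) = -5/(-6 + B) (c(B) = ((-4 - 6)/(-6 + B))/2 = (-10/(-6 + B))/2 = -5/(-6 + B))
c(-1)*(97 - 42) = (-5/(-6 - 1))*(97 - 42) = -5/(-7)*55 = -5*(-⅐)*55 = (5/7)*55 = 275/7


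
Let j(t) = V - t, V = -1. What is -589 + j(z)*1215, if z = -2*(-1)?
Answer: -4234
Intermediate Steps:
z = 2
j(t) = -1 - t
-589 + j(z)*1215 = -589 + (-1 - 1*2)*1215 = -589 + (-1 - 2)*1215 = -589 - 3*1215 = -589 - 3645 = -4234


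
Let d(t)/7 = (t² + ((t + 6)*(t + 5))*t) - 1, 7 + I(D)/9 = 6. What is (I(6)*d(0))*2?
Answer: 126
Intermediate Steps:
I(D) = -9 (I(D) = -63 + 9*6 = -63 + 54 = -9)
d(t) = -7 + 7*t² + 7*t*(5 + t)*(6 + t) (d(t) = 7*((t² + ((t + 6)*(t + 5))*t) - 1) = 7*((t² + ((6 + t)*(5 + t))*t) - 1) = 7*((t² + ((5 + t)*(6 + t))*t) - 1) = 7*((t² + t*(5 + t)*(6 + t)) - 1) = 7*(-1 + t² + t*(5 + t)*(6 + t)) = -7 + 7*t² + 7*t*(5 + t)*(6 + t))
(I(6)*d(0))*2 = -9*(-7 + 7*0³ + 84*0² + 210*0)*2 = -9*(-7 + 7*0 + 84*0 + 0)*2 = -9*(-7 + 0 + 0 + 0)*2 = -9*(-7)*2 = 63*2 = 126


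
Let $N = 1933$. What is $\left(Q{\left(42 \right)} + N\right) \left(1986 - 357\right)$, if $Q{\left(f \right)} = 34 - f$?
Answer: $3135825$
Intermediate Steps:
$\left(Q{\left(42 \right)} + N\right) \left(1986 - 357\right) = \left(\left(34 - 42\right) + 1933\right) \left(1986 - 357\right) = \left(\left(34 - 42\right) + 1933\right) 1629 = \left(-8 + 1933\right) 1629 = 1925 \cdot 1629 = 3135825$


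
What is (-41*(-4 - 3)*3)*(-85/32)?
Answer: -73185/32 ≈ -2287.0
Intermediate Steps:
(-41*(-4 - 3)*3)*(-85/32) = (-(-287)*3)*(-85*1/32) = -41*(-21)*(-85/32) = 861*(-85/32) = -73185/32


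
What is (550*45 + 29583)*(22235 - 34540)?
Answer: -668567565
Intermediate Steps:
(550*45 + 29583)*(22235 - 34540) = (24750 + 29583)*(-12305) = 54333*(-12305) = -668567565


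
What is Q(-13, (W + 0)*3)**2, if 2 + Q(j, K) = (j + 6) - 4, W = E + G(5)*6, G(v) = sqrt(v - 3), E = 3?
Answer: 169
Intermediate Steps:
G(v) = sqrt(-3 + v)
W = 3 + 6*sqrt(2) (W = 3 + sqrt(-3 + 5)*6 = 3 + sqrt(2)*6 = 3 + 6*sqrt(2) ≈ 11.485)
Q(j, K) = j (Q(j, K) = -2 + ((j + 6) - 4) = -2 + ((6 + j) - 4) = -2 + (2 + j) = j)
Q(-13, (W + 0)*3)**2 = (-13)**2 = 169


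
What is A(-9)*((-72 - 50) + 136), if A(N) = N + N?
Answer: -252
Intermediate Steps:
A(N) = 2*N
A(-9)*((-72 - 50) + 136) = (2*(-9))*((-72 - 50) + 136) = -18*(-122 + 136) = -18*14 = -252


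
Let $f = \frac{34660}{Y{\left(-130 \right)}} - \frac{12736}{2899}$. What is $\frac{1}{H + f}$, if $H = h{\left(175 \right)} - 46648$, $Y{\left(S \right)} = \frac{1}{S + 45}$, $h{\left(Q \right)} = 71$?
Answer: $- \frac{2899}{8675783359} \approx -3.3415 \cdot 10^{-7}$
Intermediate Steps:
$Y{\left(S \right)} = \frac{1}{45 + S}$
$H = -46577$ ($H = 71 - 46648 = -46577$)
$f = - \frac{8540756636}{2899}$ ($f = \frac{34660}{\frac{1}{45 - 130}} - \frac{12736}{2899} = \frac{34660}{\frac{1}{-85}} - \frac{12736}{2899} = \frac{34660}{- \frac{1}{85}} - \frac{12736}{2899} = 34660 \left(-85\right) - \frac{12736}{2899} = -2946100 - \frac{12736}{2899} = - \frac{8540756636}{2899} \approx -2.9461 \cdot 10^{6}$)
$\frac{1}{H + f} = \frac{1}{-46577 - \frac{8540756636}{2899}} = \frac{1}{- \frac{8675783359}{2899}} = - \frac{2899}{8675783359}$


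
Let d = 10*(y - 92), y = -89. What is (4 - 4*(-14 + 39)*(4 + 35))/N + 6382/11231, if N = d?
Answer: 27653698/10164055 ≈ 2.7207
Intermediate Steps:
d = -1810 (d = 10*(-89 - 92) = 10*(-181) = -1810)
N = -1810
(4 - 4*(-14 + 39)*(4 + 35))/N + 6382/11231 = (4 - 4*(-14 + 39)*(4 + 35))/(-1810) + 6382/11231 = (4 - 100*39)*(-1/1810) + 6382*(1/11231) = (4 - 4*975)*(-1/1810) + 6382/11231 = (4 - 3900)*(-1/1810) + 6382/11231 = -3896*(-1/1810) + 6382/11231 = 1948/905 + 6382/11231 = 27653698/10164055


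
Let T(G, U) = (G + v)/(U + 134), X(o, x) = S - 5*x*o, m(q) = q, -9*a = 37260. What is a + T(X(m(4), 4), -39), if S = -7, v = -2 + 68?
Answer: -393321/95 ≈ -4140.2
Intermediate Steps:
a = -4140 (a = -⅑*37260 = -4140)
v = 66
X(o, x) = -7 - 5*o*x (X(o, x) = -7 - 5*x*o = -7 - 5*o*x)
T(G, U) = (66 + G)/(134 + U) (T(G, U) = (G + 66)/(U + 134) = (66 + G)/(134 + U))
a + T(X(m(4), 4), -39) = -4140 + (66 + (-7 - 5*4*4))/(134 - 39) = -4140 + (66 + (-7 - 80))/95 = -4140 + (66 - 87)/95 = -4140 + (1/95)*(-21) = -4140 - 21/95 = -393321/95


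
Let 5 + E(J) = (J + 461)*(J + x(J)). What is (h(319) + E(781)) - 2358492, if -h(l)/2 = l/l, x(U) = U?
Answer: -418495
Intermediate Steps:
h(l) = -2 (h(l) = -2*l/l = -2*1 = -2)
E(J) = -5 + 2*J*(461 + J) (E(J) = -5 + (J + 461)*(J + J) = -5 + (461 + J)*(2*J) = -5 + 2*J*(461 + J))
(h(319) + E(781)) - 2358492 = (-2 + (-5 + 2*781**2 + 922*781)) - 2358492 = (-2 + (-5 + 2*609961 + 720082)) - 2358492 = (-2 + (-5 + 1219922 + 720082)) - 2358492 = (-2 + 1939999) - 2358492 = 1939997 - 2358492 = -418495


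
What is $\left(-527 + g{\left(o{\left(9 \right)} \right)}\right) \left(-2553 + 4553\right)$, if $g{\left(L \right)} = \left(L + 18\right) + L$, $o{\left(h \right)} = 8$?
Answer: $-986000$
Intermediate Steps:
$g{\left(L \right)} = 18 + 2 L$ ($g{\left(L \right)} = \left(18 + L\right) + L = 18 + 2 L$)
$\left(-527 + g{\left(o{\left(9 \right)} \right)}\right) \left(-2553 + 4553\right) = \left(-527 + \left(18 + 2 \cdot 8\right)\right) \left(-2553 + 4553\right) = \left(-527 + \left(18 + 16\right)\right) 2000 = \left(-527 + 34\right) 2000 = \left(-493\right) 2000 = -986000$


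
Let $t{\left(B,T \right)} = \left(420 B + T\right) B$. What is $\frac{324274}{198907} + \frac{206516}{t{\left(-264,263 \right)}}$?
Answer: $\frac{2377703695331}{1452164710854} \approx 1.6374$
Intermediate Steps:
$t{\left(B,T \right)} = B \left(T + 420 B\right)$ ($t{\left(B,T \right)} = \left(T + 420 B\right) B = B \left(T + 420 B\right)$)
$\frac{324274}{198907} + \frac{206516}{t{\left(-264,263 \right)}} = \frac{324274}{198907} + \frac{206516}{\left(-264\right) \left(263 + 420 \left(-264\right)\right)} = 324274 \cdot \frac{1}{198907} + \frac{206516}{\left(-264\right) \left(263 - 110880\right)} = \frac{324274}{198907} + \frac{206516}{\left(-264\right) \left(-110617\right)} = \frac{324274}{198907} + \frac{206516}{29202888} = \frac{324274}{198907} + 206516 \cdot \frac{1}{29202888} = \frac{324274}{198907} + \frac{51629}{7300722} = \frac{2377703695331}{1452164710854}$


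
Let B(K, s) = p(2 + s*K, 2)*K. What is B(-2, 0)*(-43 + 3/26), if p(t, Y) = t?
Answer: 2230/13 ≈ 171.54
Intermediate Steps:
B(K, s) = K*(2 + K*s) (B(K, s) = (2 + s*K)*K = (2 + K*s)*K = K*(2 + K*s))
B(-2, 0)*(-43 + 3/26) = (-2*(2 - 2*0))*(-43 + 3/26) = (-2*(2 + 0))*(-43 + 3*(1/26)) = (-2*2)*(-43 + 3/26) = -4*(-1115/26) = 2230/13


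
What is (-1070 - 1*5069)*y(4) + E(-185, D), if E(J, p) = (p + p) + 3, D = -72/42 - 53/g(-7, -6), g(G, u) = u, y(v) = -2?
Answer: 258200/21 ≈ 12295.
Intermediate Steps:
D = 299/42 (D = -72/42 - 53/(-6) = -72*1/42 - 53*(-1/6) = -12/7 + 53/6 = 299/42 ≈ 7.1190)
E(J, p) = 3 + 2*p (E(J, p) = 2*p + 3 = 3 + 2*p)
(-1070 - 1*5069)*y(4) + E(-185, D) = (-1070 - 1*5069)*(-2) + (3 + 2*(299/42)) = (-1070 - 5069)*(-2) + (3 + 299/21) = -6139*(-2) + 362/21 = 12278 + 362/21 = 258200/21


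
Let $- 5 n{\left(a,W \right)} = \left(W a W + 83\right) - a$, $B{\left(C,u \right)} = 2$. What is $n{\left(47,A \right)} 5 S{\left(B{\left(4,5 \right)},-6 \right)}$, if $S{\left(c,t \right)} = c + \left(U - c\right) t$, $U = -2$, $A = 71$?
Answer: $-6161038$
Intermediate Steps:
$S{\left(c,t \right)} = c + t \left(-2 - c\right)$ ($S{\left(c,t \right)} = c + \left(-2 - c\right) t = c + t \left(-2 - c\right)$)
$n{\left(a,W \right)} = - \frac{83}{5} + \frac{a}{5} - \frac{a W^{2}}{5}$ ($n{\left(a,W \right)} = - \frac{\left(W a W + 83\right) - a}{5} = - \frac{\left(a W^{2} + 83\right) - a}{5} = - \frac{\left(83 + a W^{2}\right) - a}{5} = - \frac{83 - a + a W^{2}}{5} = - \frac{83}{5} + \frac{a}{5} - \frac{a W^{2}}{5}$)
$n{\left(47,A \right)} 5 S{\left(B{\left(4,5 \right)},-6 \right)} = \left(- \frac{83}{5} + \frac{1}{5} \cdot 47 - \frac{47 \cdot 71^{2}}{5}\right) 5 \left(2 - -12 - 2 \left(-6\right)\right) = \left(- \frac{83}{5} + \frac{47}{5} - \frac{47}{5} \cdot 5041\right) 5 \left(2 + 12 + 12\right) = \left(- \frac{83}{5} + \frac{47}{5} - \frac{236927}{5}\right) 5 \cdot 26 = \left(- \frac{236963}{5}\right) 130 = -6161038$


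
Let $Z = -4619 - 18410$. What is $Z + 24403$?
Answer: $1374$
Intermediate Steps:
$Z = -23029$
$Z + 24403 = -23029 + 24403 = 1374$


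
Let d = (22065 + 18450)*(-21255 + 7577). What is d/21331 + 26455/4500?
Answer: -498634890679/19197900 ≈ -25973.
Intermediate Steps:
d = -554164170 (d = 40515*(-13678) = -554164170)
d/21331 + 26455/4500 = -554164170/21331 + 26455/4500 = -554164170*1/21331 + 26455*(1/4500) = -554164170/21331 + 5291/900 = -498634890679/19197900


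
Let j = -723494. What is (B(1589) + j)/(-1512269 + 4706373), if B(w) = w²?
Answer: 1801427/3194104 ≈ 0.56398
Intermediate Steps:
(B(1589) + j)/(-1512269 + 4706373) = (1589² - 723494)/(-1512269 + 4706373) = (2524921 - 723494)/3194104 = 1801427*(1/3194104) = 1801427/3194104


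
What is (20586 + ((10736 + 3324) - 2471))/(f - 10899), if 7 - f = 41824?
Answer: -10725/17572 ≈ -0.61035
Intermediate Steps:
f = -41817 (f = 7 - 1*41824 = 7 - 41824 = -41817)
(20586 + ((10736 + 3324) - 2471))/(f - 10899) = (20586 + ((10736 + 3324) - 2471))/(-41817 - 10899) = (20586 + (14060 - 2471))/(-52716) = (20586 + 11589)*(-1/52716) = 32175*(-1/52716) = -10725/17572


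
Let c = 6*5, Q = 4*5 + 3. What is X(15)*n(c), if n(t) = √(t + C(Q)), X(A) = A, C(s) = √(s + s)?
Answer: 15*√(30 + √46) ≈ 90.973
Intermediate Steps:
Q = 23 (Q = 20 + 3 = 23)
C(s) = √2*√s (C(s) = √(2*s) = √2*√s)
c = 30
n(t) = √(t + √46) (n(t) = √(t + √2*√23) = √(t + √46))
X(15)*n(c) = 15*√(30 + √46)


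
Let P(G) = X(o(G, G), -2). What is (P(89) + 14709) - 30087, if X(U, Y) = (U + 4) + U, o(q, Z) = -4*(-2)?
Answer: -15358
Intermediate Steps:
o(q, Z) = 8
X(U, Y) = 4 + 2*U (X(U, Y) = (4 + U) + U = 4 + 2*U)
P(G) = 20 (P(G) = 4 + 2*8 = 4 + 16 = 20)
(P(89) + 14709) - 30087 = (20 + 14709) - 30087 = 14729 - 30087 = -15358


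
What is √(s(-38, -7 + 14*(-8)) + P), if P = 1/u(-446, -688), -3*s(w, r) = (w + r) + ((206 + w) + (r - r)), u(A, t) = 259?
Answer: I*√2211342/777 ≈ 1.9138*I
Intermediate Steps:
s(w, r) = -206/3 - 2*w/3 - r/3 (s(w, r) = -((w + r) + ((206 + w) + (r - r)))/3 = -((r + w) + ((206 + w) + 0))/3 = -((r + w) + (206 + w))/3 = -(206 + r + 2*w)/3 = -206/3 - 2*w/3 - r/3)
P = 1/259 ≈ 0.0038610
√(s(-38, -7 + 14*(-8)) + P) = √((-206/3 - ⅔*(-38) - (-7 + 14*(-8))/3) + 1/259) = √((-206/3 + 76/3 - (-7 - 112)/3) + 1/259) = √((-206/3 + 76/3 - ⅓*(-119)) + 1/259) = √((-206/3 + 76/3 + 119/3) + 1/259) = √(-11/3 + 1/259) = √(-2846/777) = I*√2211342/777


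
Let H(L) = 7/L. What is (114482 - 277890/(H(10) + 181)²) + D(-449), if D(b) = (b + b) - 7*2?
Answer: 374922316730/3301489 ≈ 1.1356e+5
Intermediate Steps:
D(b) = -14 + 2*b (D(b) = 2*b - 14 = -14 + 2*b)
(114482 - 277890/(H(10) + 181)²) + D(-449) = (114482 - 277890/(7/10 + 181)²) + (-14 + 2*(-449)) = (114482 - 277890/(7*(⅒) + 181)²) + (-14 - 898) = (114482 - 277890/(7/10 + 181)²) - 912 = (114482 - 277890/((1817/10)²)) - 912 = (114482 - 277890/3301489/100) - 912 = (114482 - 277890*100/3301489) - 912 = (114482 - 27789000/3301489) - 912 = 377933274698/3301489 - 912 = 374922316730/3301489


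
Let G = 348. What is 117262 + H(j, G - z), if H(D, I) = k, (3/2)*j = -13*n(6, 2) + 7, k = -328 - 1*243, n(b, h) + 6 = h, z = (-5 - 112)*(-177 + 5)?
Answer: 116691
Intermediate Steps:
z = 20124 (z = -117*(-172) = 20124)
n(b, h) = -6 + h
k = -571 (k = -328 - 243 = -571)
j = 118/3 (j = 2*(-13*(-6 + 2) + 7)/3 = 2*(-13*(-4) + 7)/3 = 2*(52 + 7)/3 = (2/3)*59 = 118/3 ≈ 39.333)
H(D, I) = -571
117262 + H(j, G - z) = 117262 - 571 = 116691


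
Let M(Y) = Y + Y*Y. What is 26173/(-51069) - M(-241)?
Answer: -2953857133/51069 ≈ -57841.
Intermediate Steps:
M(Y) = Y + Y**2
26173/(-51069) - M(-241) = 26173/(-51069) - (-241)*(1 - 241) = 26173*(-1/51069) - (-241)*(-240) = -26173/51069 - 1*57840 = -26173/51069 - 57840 = -2953857133/51069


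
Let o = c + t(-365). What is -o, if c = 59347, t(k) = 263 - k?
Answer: -59975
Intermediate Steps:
o = 59975 (o = 59347 + (263 - 1*(-365)) = 59347 + (263 + 365) = 59347 + 628 = 59975)
-o = -1*59975 = -59975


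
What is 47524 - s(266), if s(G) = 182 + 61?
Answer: 47281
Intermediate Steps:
s(G) = 243
47524 - s(266) = 47524 - 1*243 = 47524 - 243 = 47281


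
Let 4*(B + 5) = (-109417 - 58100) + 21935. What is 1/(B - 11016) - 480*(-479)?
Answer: 21804003358/94833 ≈ 2.2992e+5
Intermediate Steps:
B = -72801/2 (B = -5 + ((-109417 - 58100) + 21935)/4 = -5 + (-167517 + 21935)/4 = -5 + (1/4)*(-145582) = -5 - 72791/2 = -72801/2 ≈ -36401.)
1/(B - 11016) - 480*(-479) = 1/(-72801/2 - 11016) - 480*(-479) = 1/(-94833/2) + 229920 = -2/94833 + 229920 = 21804003358/94833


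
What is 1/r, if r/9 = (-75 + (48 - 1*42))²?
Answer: 1/42849 ≈ 2.3338e-5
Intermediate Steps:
r = 42849 (r = 9*(-75 + (48 - 1*42))² = 9*(-75 + (48 - 42))² = 9*(-75 + 6)² = 9*(-69)² = 9*4761 = 42849)
1/r = 1/42849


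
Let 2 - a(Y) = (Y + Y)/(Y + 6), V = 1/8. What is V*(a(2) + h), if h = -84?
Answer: -165/16 ≈ -10.313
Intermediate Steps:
V = 1/8 ≈ 0.12500
a(Y) = 2 - 2*Y/(6 + Y) (a(Y) = 2 - (Y + Y)/(Y + 6) = 2 - 2*Y/(6 + Y))
V*(a(2) + h) = (12/(6 + 2) - 84)/8 = (12/8 - 84)/8 = (12*(1/8) - 84)/8 = (3/2 - 84)/8 = (1/8)*(-165/2) = -165/16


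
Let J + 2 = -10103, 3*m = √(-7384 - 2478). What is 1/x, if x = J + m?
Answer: -90945/919009087 - 3*I*√9862/919009087 ≈ -9.896e-5 - 3.2418e-7*I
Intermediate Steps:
m = I*√9862/3 (m = √(-7384 - 2478)/3 = √(-9862)/3 = (I*√9862)/3 = I*√9862/3 ≈ 33.103*I)
J = -10105 (J = -2 - 10103 = -10105)
x = -10105 + I*√9862/3 ≈ -10105.0 + 33.103*I
1/x = 1/(-10105 + I*√9862/3)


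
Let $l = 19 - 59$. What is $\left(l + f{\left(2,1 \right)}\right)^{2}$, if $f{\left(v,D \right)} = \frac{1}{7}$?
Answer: $\frac{77841}{49} \approx 1588.6$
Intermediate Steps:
$l = -40$ ($l = 19 - 59 = -40$)
$f{\left(v,D \right)} = \frac{1}{7}$
$\left(l + f{\left(2,1 \right)}\right)^{2} = \left(-40 + \frac{1}{7}\right)^{2} = \left(- \frac{279}{7}\right)^{2} = \frac{77841}{49}$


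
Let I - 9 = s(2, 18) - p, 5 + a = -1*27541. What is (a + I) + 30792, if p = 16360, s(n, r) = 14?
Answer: -13091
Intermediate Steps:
a = -27546 (a = -5 - 1*27541 = -5 - 27541 = -27546)
I = -16337 (I = 9 + (14 - 1*16360) = 9 + (14 - 16360) = 9 - 16346 = -16337)
(a + I) + 30792 = (-27546 - 16337) + 30792 = -43883 + 30792 = -13091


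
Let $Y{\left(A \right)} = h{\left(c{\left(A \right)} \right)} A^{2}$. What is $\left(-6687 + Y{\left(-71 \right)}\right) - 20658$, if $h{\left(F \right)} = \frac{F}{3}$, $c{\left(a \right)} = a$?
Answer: $- \frac{439946}{3} \approx -1.4665 \cdot 10^{5}$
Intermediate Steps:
$h{\left(F \right)} = \frac{F}{3}$ ($h{\left(F \right)} = F \frac{1}{3} = \frac{F}{3}$)
$Y{\left(A \right)} = \frac{A^{3}}{3}$ ($Y{\left(A \right)} = \frac{A}{3} A^{2} = \frac{A^{3}}{3}$)
$\left(-6687 + Y{\left(-71 \right)}\right) - 20658 = \left(-6687 + \frac{\left(-71\right)^{3}}{3}\right) - 20658 = \left(-6687 + \frac{1}{3} \left(-357911\right)\right) - 20658 = \left(-6687 - \frac{357911}{3}\right) - 20658 = - \frac{377972}{3} - 20658 = - \frac{439946}{3}$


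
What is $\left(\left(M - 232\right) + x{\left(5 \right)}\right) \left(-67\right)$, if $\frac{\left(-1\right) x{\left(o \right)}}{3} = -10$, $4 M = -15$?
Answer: $\frac{55141}{4} \approx 13785.0$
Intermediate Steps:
$M = - \frac{15}{4}$ ($M = \frac{1}{4} \left(-15\right) = - \frac{15}{4} \approx -3.75$)
$x{\left(o \right)} = 30$ ($x{\left(o \right)} = \left(-3\right) \left(-10\right) = 30$)
$\left(\left(M - 232\right) + x{\left(5 \right)}\right) \left(-67\right) = \left(\left(- \frac{15}{4} - 232\right) + 30\right) \left(-67\right) = \left(- \frac{943}{4} + 30\right) \left(-67\right) = \left(- \frac{823}{4}\right) \left(-67\right) = \frac{55141}{4}$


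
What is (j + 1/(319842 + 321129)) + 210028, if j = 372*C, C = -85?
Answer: 114354354169/640971 ≈ 1.7841e+5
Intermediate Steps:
j = -31620 (j = 372*(-85) = -31620)
(j + 1/(319842 + 321129)) + 210028 = (-31620 + 1/(319842 + 321129)) + 210028 = (-31620 + 1/640971) + 210028 = -20267503019/640971 + 210028 = 114354354169/640971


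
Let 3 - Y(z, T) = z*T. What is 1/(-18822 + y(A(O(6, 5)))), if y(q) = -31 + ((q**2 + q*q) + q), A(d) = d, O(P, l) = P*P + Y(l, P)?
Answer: -1/18682 ≈ -5.3527e-5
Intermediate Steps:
Y(z, T) = 3 - T*z (Y(z, T) = 3 - z*T = 3 - T*z)
O(P, l) = 3 + P**2 - P*l (O(P, l) = P*P + (3 - P*l) = P**2 + (3 - P*l) = 3 + P**2 - P*l)
y(q) = -31 + q + 2*q**2 (y(q) = -31 + ((q**2 + q**2) + q) = -31 + (2*q**2 + q) = -31 + (q + 2*q**2) = -31 + q + 2*q**2)
1/(-18822 + y(A(O(6, 5)))) = 1/(-18822 + (-31 + (3 + 6**2 - 1*6*5) + 2*(3 + 6**2 - 1*6*5)**2)) = 1/(-18822 + (-31 + (3 + 36 - 30) + 2*(3 + 36 - 30)**2)) = 1/(-18822 + (-31 + 9 + 2*9**2)) = 1/(-18822 + (-31 + 9 + 2*81)) = 1/(-18822 + (-31 + 9 + 162)) = 1/(-18822 + 140) = 1/(-18682) = -1/18682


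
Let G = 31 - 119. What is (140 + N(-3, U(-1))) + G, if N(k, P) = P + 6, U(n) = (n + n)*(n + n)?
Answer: 62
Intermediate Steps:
U(n) = 4*n**2 (U(n) = (2*n)*(2*n) = 4*n**2)
N(k, P) = 6 + P
G = -88
(140 + N(-3, U(-1))) + G = (140 + (6 + 4*(-1)**2)) - 88 = (140 + (6 + 4*1)) - 88 = (140 + (6 + 4)) - 88 = (140 + 10) - 88 = 150 - 88 = 62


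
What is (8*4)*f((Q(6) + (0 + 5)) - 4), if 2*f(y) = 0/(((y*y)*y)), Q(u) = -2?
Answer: 0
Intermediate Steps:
f(y) = 0 (f(y) = (0/(((y*y)*y)))/2 = (0/((y²*y)))/2 = (0/(y³))/2 = (0/y³)/2 = (½)*0 = 0)
(8*4)*f((Q(6) + (0 + 5)) - 4) = (8*4)*0 = 32*0 = 0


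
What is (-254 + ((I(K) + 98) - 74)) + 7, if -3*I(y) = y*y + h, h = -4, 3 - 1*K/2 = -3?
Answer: -809/3 ≈ -269.67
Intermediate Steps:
K = 12 (K = 6 - 2*(-3) = 6 + 6 = 12)
I(y) = 4/3 - y**2/3 (I(y) = -(y*y - 4)/3 = -(y**2 - 4)/3 = -(-4 + y**2)/3 = 4/3 - y**2/3)
(-254 + ((I(K) + 98) - 74)) + 7 = (-254 + (((4/3 - 1/3*12**2) + 98) - 74)) + 7 = (-254 + (((4/3 - 1/3*144) + 98) - 74)) + 7 = (-254 + (((4/3 - 48) + 98) - 74)) + 7 = (-254 + ((-140/3 + 98) - 74)) + 7 = (-254 + (154/3 - 74)) + 7 = (-254 - 68/3) + 7 = -830/3 + 7 = -809/3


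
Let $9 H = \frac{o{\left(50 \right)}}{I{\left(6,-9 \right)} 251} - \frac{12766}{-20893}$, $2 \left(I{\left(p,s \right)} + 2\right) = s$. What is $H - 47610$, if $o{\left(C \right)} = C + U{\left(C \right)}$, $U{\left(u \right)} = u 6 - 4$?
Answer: $- \frac{9737263215136}{204521577} \approx -47610.0$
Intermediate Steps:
$U{\left(u \right)} = -4 + 6 u$ ($U{\left(u \right)} = 6 u - 4 = -4 + 6 u$)
$I{\left(p,s \right)} = -2 + \frac{s}{2}$
$o{\left(C \right)} = -4 + 7 C$ ($o{\left(C \right)} = C + \left(-4 + 6 C\right) = -4 + 7 C$)
$H = \frac{9065834}{204521577}$ ($H = \frac{\frac{-4 + 7 \cdot 50}{\left(-2 + \frac{1}{2} \left(-9\right)\right) 251} - \frac{12766}{-20893}}{9} = \frac{\frac{-4 + 350}{\left(-2 - \frac{9}{2}\right) 251} - - \frac{12766}{20893}}{9} = \frac{\frac{346}{\left(- \frac{13}{2}\right) 251} + \frac{12766}{20893}}{9} = \frac{\frac{346}{- \frac{3263}{2}} + \frac{12766}{20893}}{9} = \frac{346 \left(- \frac{2}{3263}\right) + \frac{12766}{20893}}{9} = \frac{- \frac{692}{3263} + \frac{12766}{20893}}{9} = \frac{1}{9} \cdot \frac{27197502}{68173859} = \frac{9065834}{204521577} \approx 0.044327$)
$H - 47610 = \frac{9065834}{204521577} - 47610 = - \frac{9737263215136}{204521577}$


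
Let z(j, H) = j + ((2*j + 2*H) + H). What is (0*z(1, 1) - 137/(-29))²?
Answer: 18769/841 ≈ 22.317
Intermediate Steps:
z(j, H) = 3*H + 3*j (z(j, H) = j + ((2*H + 2*j) + H) = j + (2*j + 3*H) = 3*H + 3*j)
(0*z(1, 1) - 137/(-29))² = (0*(3*1 + 3*1) - 137/(-29))² = (0*(3 + 3) - 137*(-1/29))² = (0*6 + 137/29)² = (0 + 137/29)² = (137/29)² = 18769/841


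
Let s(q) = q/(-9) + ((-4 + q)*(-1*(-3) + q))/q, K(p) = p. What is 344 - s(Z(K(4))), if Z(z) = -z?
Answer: 3110/9 ≈ 345.56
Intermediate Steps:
s(q) = -q/9 + (-4 + q)*(3 + q)/q (s(q) = q*(-⅑) + ((-4 + q)*(3 + q))/q = -q/9 + (-4 + q)*(3 + q)/q)
344 - s(Z(K(4))) = 344 - (-1 - 12/((-1*4)) + 8*(-1*4)/9) = 344 - (-1 - 12/(-4) + (8/9)*(-4)) = 344 - (-1 - 12*(-¼) - 32/9) = 344 - (-1 + 3 - 32/9) = 344 - 1*(-14/9) = 344 + 14/9 = 3110/9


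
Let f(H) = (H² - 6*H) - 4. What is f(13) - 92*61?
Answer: -5525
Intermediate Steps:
f(H) = -4 + H² - 6*H
f(13) - 92*61 = (-4 + 13² - 6*13) - 92*61 = (-4 + 169 - 78) - 5612 = 87 - 5612 = -5525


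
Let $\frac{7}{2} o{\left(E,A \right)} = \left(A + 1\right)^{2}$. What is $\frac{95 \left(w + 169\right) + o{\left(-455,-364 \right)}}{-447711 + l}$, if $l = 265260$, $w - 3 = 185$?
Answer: $- \frac{166981}{425719} \approx -0.39223$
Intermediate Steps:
$w = 188$ ($w = 3 + 185 = 188$)
$o{\left(E,A \right)} = \frac{2 \left(1 + A\right)^{2}}{7}$ ($o{\left(E,A \right)} = \frac{2 \left(A + 1\right)^{2}}{7} = \frac{2 \left(1 + A\right)^{2}}{7}$)
$\frac{95 \left(w + 169\right) + o{\left(-455,-364 \right)}}{-447711 + l} = \frac{95 \left(188 + 169\right) + \frac{2 \left(1 - 364\right)^{2}}{7}}{-447711 + 265260} = \frac{95 \cdot 357 + \frac{2 \left(-363\right)^{2}}{7}}{-182451} = \left(33915 + \frac{2}{7} \cdot 131769\right) \left(- \frac{1}{182451}\right) = \left(33915 + \frac{263538}{7}\right) \left(- \frac{1}{182451}\right) = \frac{500943}{7} \left(- \frac{1}{182451}\right) = - \frac{166981}{425719}$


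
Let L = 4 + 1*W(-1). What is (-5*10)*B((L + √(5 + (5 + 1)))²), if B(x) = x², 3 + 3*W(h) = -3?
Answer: -20050 - 6000*√11 ≈ -39950.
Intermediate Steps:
W(h) = -2 (W(h) = -1 + (⅓)*(-3) = -1 - 1 = -2)
L = 2 (L = 4 + 1*(-2) = 4 - 2 = 2)
(-5*10)*B((L + √(5 + (5 + 1)))²) = (-5*10)*((2 + √(5 + (5 + 1)))²)² = -50*(2 + √(5 + 6))⁴ = -50*(2 + √11)⁴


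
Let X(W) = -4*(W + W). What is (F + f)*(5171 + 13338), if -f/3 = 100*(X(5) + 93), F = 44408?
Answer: 527654572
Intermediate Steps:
X(W) = -8*W
f = -15900 (f = -300*(-8*5 + 93) = -300*(-40 + 93) = -300*53 = -3*5300 = -15900)
(F + f)*(5171 + 13338) = (44408 - 15900)*(5171 + 13338) = 28508*18509 = 527654572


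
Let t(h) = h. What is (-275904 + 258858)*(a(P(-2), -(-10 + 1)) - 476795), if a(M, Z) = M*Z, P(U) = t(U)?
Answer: 8127754398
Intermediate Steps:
P(U) = U
(-275904 + 258858)*(a(P(-2), -(-10 + 1)) - 476795) = (-275904 + 258858)*(-(-2)*(-10 + 1) - 476795) = -17046*(-(-2)*(-9) - 476795) = -17046*(-2*9 - 476795) = -17046*(-18 - 476795) = -17046*(-476813) = 8127754398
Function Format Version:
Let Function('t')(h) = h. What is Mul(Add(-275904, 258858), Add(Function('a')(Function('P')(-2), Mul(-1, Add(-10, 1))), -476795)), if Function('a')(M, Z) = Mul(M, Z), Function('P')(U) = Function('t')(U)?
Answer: 8127754398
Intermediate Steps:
Function('P')(U) = U
Mul(Add(-275904, 258858), Add(Function('a')(Function('P')(-2), Mul(-1, Add(-10, 1))), -476795)) = Mul(Add(-275904, 258858), Add(Mul(-2, Mul(-1, Add(-10, 1))), -476795)) = Mul(-17046, Add(Mul(-2, Mul(-1, -9)), -476795)) = Mul(-17046, Add(Mul(-2, 9), -476795)) = Mul(-17046, Add(-18, -476795)) = Mul(-17046, -476813) = 8127754398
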